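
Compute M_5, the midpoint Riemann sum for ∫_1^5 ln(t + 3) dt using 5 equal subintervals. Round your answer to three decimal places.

7.094

Δt = (5 − 1)/5 = 0.8.
Midpoints: 1.4, 2.2, 3, 3.8, 4.6.
f(1.4) ≈ 1.482, f(2.2) ≈ 1.649, f(3) ≈ 1.792, f(3.8) ≈ 1.917, f(4.6) ≈ 2.028.
Sum = Δt · [f(1.4) + f(2.2) + f(3) + f(3.8) + f(4.6)].
Sum ≈ 7.094.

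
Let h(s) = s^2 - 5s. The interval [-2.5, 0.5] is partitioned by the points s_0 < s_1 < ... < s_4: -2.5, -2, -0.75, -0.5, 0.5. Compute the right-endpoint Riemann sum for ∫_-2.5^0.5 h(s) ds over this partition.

10.828125

Subinterval widths: 0.5, 1.25, 0.25, 1.
Right endpoints: -2, -0.75, -0.5, 0.5.
h(-2) = 14, h(-0.75) = 4.3125, h(-0.5) = 2.75, h(0.5) = -2.25.
Sum = Σ Δs_i · h(s_i).
Sum = 10.828125.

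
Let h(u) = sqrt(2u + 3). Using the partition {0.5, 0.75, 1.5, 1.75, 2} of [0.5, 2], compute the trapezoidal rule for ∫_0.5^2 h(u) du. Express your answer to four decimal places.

Subinterval widths: 0.25, 0.75, 0.25, 0.25.
h(0.5) ≈ 2.0000, h(0.75) ≈ 2.1213, h(1.5) ≈ 2.4495, h(1.75) ≈ 2.5495, h(2) ≈ 2.6458.
On each subinterval the trapezoid contributes (Δu_i/2)·[h(u_{i-1}) + h(u_i)].
Sum ≈ 3.5035.

3.5035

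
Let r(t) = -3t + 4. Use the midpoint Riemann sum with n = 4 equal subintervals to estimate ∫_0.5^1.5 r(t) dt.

Δt = (1.5 − 0.5)/4 = 0.25.
Midpoints: 0.625, 0.875, 1.125, 1.375.
r(0.625) = 2.125, r(0.875) = 1.375, r(1.125) = 0.625, r(1.375) = -0.125.
Sum = Δt · [r(0.625) + r(0.875) + r(1.125) + r(1.375)].
Sum = 1.

1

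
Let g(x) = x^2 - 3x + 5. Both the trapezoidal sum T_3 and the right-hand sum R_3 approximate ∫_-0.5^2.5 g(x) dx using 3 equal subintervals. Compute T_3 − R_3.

1.5

T_3 = 11.75.
R_3 = 10.25.
T_3 − R_3 = 1.5.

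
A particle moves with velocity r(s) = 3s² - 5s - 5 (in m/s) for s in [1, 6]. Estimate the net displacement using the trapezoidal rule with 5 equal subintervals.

Δs = (6 − 1)/5 = 1.
r(1) = -7, r(2) = -3, r(3) = 7, r(4) = 23, r(5) = 45, r(6) = 73.
T_5 = (Δs/2)·[r(s_0) + 2r(s_1) + ... + 2r(s_{4}) + r(s_5)].
Sum = 105.

105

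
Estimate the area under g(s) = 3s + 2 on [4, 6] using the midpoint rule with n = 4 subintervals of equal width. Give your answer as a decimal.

Δs = (6 − 4)/4 = 0.5.
Midpoints: 4.25, 4.75, 5.25, 5.75.
g(4.25) = 14.75, g(4.75) = 16.25, g(5.25) = 17.75, g(5.75) = 19.25.
Sum = Δs · [g(4.25) + g(4.75) + g(5.25) + g(5.75)].
Sum = 34.

34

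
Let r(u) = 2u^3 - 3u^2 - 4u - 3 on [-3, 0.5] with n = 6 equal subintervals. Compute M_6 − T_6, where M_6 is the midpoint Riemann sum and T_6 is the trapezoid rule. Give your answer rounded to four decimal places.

M_6 ≈ -59.551649.
T_6 ≈ -62.677951.
M_6 − T_6 ≈ 3.1263.

3.1263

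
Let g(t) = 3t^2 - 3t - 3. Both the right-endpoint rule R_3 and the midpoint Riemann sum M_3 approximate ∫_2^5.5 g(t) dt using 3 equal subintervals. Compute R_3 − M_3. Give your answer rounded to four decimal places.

43.3854

R_3 ≈ 150.694444.
M_3 ≈ 107.309028.
R_3 − M_3 ≈ 43.3854.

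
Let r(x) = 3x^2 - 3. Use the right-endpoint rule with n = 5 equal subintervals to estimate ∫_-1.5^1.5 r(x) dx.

-1.71

Δx = (1.5 − (-1.5))/5 = 0.6.
Right endpoints: -0.9, -0.3, 0.3, 0.9, 1.5.
r(-0.9) = -0.57, r(-0.3) = -2.73, r(0.3) = -2.73, r(0.9) = -0.57, r(1.5) = 3.75.
Sum = Δx · [r(-0.9) + r(-0.3) + r(0.3) + r(0.9) + r(1.5)].
Sum = -1.71.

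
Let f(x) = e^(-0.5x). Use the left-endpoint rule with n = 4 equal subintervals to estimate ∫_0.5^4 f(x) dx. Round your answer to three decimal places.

Δx = (4 − 0.5)/4 = 0.875.
Left endpoints: 0.5, 1.375, 2.25, 3.125.
f(0.5) ≈ 0.779, f(1.375) ≈ 0.503, f(2.25) ≈ 0.325, f(3.125) ≈ 0.210.
Sum = Δx · [f(0.5) + f(1.375) + f(2.25) + f(3.125)].
Sum ≈ 1.589.

1.589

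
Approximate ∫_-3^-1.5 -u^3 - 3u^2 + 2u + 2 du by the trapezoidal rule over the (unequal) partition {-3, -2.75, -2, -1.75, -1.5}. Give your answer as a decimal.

-8.07421875

Subinterval widths: 0.25, 0.75, 0.25, 0.25.
f(-3) = -4, f(-2.75) = -5.390625, f(-2) = -6, f(-1.75) = -5.328125, f(-1.5) = -4.375.
On each subinterval the trapezoid contributes (Δu_i/2)·[f(u_{i-1}) + f(u_i)].
Sum = -8.07421875.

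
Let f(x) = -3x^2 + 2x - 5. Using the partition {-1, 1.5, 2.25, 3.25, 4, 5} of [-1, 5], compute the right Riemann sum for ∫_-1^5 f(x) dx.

-167.578125

Subinterval widths: 2.5, 0.75, 1, 0.75, 1.
Right endpoints: 1.5, 2.25, 3.25, 4, 5.
f(1.5) = -8.75, f(2.25) = -15.6875, f(3.25) = -30.1875, f(4) = -45, f(5) = -70.
Sum = Σ Δx_i · f(x_i).
Sum = -167.578125.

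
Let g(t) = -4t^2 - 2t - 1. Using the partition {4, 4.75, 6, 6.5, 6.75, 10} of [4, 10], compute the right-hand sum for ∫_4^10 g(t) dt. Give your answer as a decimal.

-1780.75

Subinterval widths: 0.75, 1.25, 0.5, 0.25, 3.25.
Right endpoints: 4.75, 6, 6.5, 6.75, 10.
g(4.75) = -100.75, g(6) = -157, g(6.5) = -183, g(6.75) = -196.75, g(10) = -421.
Sum = Σ Δt_i · g(t_i).
Sum = -1780.75.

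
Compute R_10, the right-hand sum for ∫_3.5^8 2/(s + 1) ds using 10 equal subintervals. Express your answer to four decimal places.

1.3375

Δs = (8 − 3.5)/10 = 0.45.
Right endpoints: 3.95, 4.4, 4.85, 5.3, 5.75, 6.2, 6.65, 7.1, 7.55, 8.
f(3.95) = 40/99, f(4.4) = 10/27, f(4.85) = 40/117, f(5.3) = 20/63, f(5.75) = 8/27, f(6.2) = 5/18, f(6.65) = 40/153, f(7.1) = 20/81, f(7.55) = 40/171, f(8) = 2/9.
Sum = Δs · [f(3.95) + f(4.4) + f(4.85) + ...].
Sum ≈ 1.3375.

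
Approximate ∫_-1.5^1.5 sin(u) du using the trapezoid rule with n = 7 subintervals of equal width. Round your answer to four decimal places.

0.0000

Δu = (1.5 − (-1.5))/7 = 3/7.
f(-1.5) ≈ -0.9975, f(-15/14) ≈ -0.8779, f(-9/14) ≈ -0.5995, f(-3/14) ≈ -0.2126, f(3/14) ≈ 0.2126, f(9/14) ≈ 0.5995, f(15/14) ≈ 0.8779, f(1.5) ≈ 0.9975.
T_7 = (Δu/2)·[f(u_0) + 2f(u_1) + ... + 2f(u_{6}) + f(u_7)].
Sum ≈ 0.0000.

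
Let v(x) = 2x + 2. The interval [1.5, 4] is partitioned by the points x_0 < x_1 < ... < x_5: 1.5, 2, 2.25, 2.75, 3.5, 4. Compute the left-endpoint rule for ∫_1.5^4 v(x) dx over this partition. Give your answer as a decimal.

Subinterval widths: 0.5, 0.25, 0.5, 0.75, 0.5.
Left endpoints: 1.5, 2, 2.25, 2.75, 3.5.
v(1.5) = 5, v(2) = 6, v(2.25) = 6.5, v(2.75) = 7.5, v(3.5) = 9.
Sum = Σ Δx_i · v(x_i).
Sum = 17.375.

17.375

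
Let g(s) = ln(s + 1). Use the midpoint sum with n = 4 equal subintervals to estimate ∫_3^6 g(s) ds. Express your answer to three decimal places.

5.079

Δs = (6 − 3)/4 = 0.75.
Midpoints: 3.375, 4.125, 4.875, 5.625.
g(3.375) ≈ 1.476, g(4.125) ≈ 1.634, g(4.875) ≈ 1.771, g(5.625) ≈ 1.891.
Sum = Δs · [g(3.375) + g(4.125) + g(4.875) + g(5.625)].
Sum ≈ 5.079.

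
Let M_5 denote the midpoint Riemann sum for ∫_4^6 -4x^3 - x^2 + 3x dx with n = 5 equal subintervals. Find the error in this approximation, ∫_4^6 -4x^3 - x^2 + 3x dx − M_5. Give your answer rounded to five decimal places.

Exact integral: ∫_4^6 f(x) dx ≈ -1060.6666667.
M_5 = -1059.04.
Error ≈ -1060.6666667 − (-1059.04) ≈ -1.62667.

-1.62667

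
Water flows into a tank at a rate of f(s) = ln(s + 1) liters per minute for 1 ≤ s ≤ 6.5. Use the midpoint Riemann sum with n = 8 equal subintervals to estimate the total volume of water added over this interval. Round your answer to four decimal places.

Δs = (6.5 − 1)/8 = 0.6875.
Midpoints: 1.34375, 2.03125, 2.71875, 3.40625, 4.09375, 4.78125, 5.46875, 6.15625.
f(1.34375) ≈ 0.8518, f(2.03125) ≈ 1.1090, f(2.71875) ≈ 1.3134, f(3.40625) ≈ 1.4830, f(4.09375) ≈ 1.6280, f(4.78125) ≈ 1.7546, f(5.46875) ≈ 1.8670, f(6.15625) ≈ 1.9680.
Sum = Δs · [f(1.34375) + f(2.03125) + f(2.71875) + ...].
Sum ≈ 8.2326.

8.2326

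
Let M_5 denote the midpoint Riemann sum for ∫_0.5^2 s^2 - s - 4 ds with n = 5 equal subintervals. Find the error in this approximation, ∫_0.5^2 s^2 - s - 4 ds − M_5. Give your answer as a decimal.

0.01125

Exact integral: ∫_0.5^2 f(s) ds = -5.25.
M_5 = -5.26125.
Error = -5.25 − (-5.26125) = 0.01125.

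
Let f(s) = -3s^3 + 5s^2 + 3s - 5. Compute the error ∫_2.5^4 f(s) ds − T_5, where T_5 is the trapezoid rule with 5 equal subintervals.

0.545625

Exact integral: ∫_2.5^4 f(s) ds = -74.953125.
T_5 = -75.49875.
Error = -74.953125 − (-75.49875) = 0.545625.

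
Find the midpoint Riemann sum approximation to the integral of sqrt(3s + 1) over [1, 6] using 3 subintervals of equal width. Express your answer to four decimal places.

16.6712

Δs = (6 − 1)/3 = 5/3.
Midpoints: 11/6, 3.5, 31/6.
f(11/6) ≈ 2.5495, f(3.5) ≈ 3.3912, f(31/6) ≈ 4.0620.
Sum = Δs · [f(11/6) + f(3.5) + f(31/6)].
Sum ≈ 16.6712.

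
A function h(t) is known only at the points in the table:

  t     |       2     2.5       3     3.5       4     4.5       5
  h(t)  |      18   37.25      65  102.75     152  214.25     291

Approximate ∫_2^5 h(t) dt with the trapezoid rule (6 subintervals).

Δt = 0.5.
T_6 = (0.5/2)·[18 + 2·37.25 + 2·65 + 2·102.75 + 2·152 + 2·214.25 + 291] = 362.875.

362.875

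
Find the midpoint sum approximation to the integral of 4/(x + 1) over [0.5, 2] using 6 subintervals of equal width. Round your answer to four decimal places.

2.7691

Δx = (2 − 0.5)/6 = 0.25.
Midpoints: 0.625, 0.875, 1.125, 1.375, 1.625, 1.875.
f(0.625) = 32/13, f(0.875) = 32/15, f(1.125) = 32/17, f(1.375) = 32/19, f(1.625) = 32/21, f(1.875) = 32/23.
Sum = Δx · [f(0.625) + f(0.875) + f(1.125) + ...].
Sum ≈ 2.7691.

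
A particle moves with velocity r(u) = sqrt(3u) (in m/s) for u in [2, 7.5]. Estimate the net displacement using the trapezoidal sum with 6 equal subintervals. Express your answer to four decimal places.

Δu = (7.5 − 2)/6 = 11/12.
r(2) ≈ 2.4495, r(35/12) ≈ 2.9580, r(23/6) ≈ 3.3912, r(4.75) ≈ 3.7749, r(17/3) ≈ 4.1231, r(79/12) ≈ 4.4441, r(7.5) ≈ 4.7434.
T_6 = (Δu/2)·[r(u_0) + 2r(u_1) + ... + 2r(u_{5}) + r(u_6)].
Sum ≈ 20.4305.

20.4305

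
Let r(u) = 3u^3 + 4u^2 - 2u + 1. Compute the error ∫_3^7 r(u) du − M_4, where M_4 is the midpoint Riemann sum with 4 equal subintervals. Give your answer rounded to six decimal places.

16.333333

Exact integral: ∫_3^7 r(u) du ≈ 2125.33333333.
M_4 = 2109.
Error ≈ 2125.33333333 − 2109 ≈ 16.333333.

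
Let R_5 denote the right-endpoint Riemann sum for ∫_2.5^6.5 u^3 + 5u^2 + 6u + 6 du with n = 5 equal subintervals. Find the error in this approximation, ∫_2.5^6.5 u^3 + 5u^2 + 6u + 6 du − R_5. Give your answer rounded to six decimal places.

Exact integral: ∫_2.5^6.5 f(u) du ≈ 1000.16666667.
R_5 = 1193.26.
Error ≈ 1000.16666667 − 1193.26 ≈ -193.093333.

-193.093333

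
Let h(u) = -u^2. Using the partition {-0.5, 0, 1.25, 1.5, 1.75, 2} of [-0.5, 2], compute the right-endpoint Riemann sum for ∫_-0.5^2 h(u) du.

Subinterval widths: 0.5, 1.25, 0.25, 0.25, 0.25.
Right endpoints: 0, 1.25, 1.5, 1.75, 2.
h(0) = 0, h(1.25) = -1.5625, h(1.5) = -2.25, h(1.75) = -3.0625, h(2) = -4.
Sum = Σ Δu_i · h(u_i).
Sum = -4.28125.

-4.28125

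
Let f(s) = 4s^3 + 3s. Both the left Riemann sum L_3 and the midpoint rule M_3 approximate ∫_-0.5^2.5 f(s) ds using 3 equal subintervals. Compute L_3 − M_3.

L_3 = 18.
M_3 = 45.
L_3 − M_3 = -27.

-27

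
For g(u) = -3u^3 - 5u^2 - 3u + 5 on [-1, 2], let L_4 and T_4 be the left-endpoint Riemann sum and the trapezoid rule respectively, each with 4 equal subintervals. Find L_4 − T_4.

19.125

L_4 = 0.703125.
T_4 = -18.421875.
L_4 − T_4 = 19.125.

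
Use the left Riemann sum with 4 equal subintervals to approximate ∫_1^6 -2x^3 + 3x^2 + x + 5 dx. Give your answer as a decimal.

Δx = (6 − 1)/4 = 1.25.
Left endpoints: 1, 2.25, 3.5, 4.75.
f(1) = 7, f(2.25) = -0.34375, f(3.5) = -40.5, f(4.75) = -136.90625.
Sum = Δx · [f(1) + f(2.25) + f(3.5) + f(4.75)].
Sum = -213.4375.

-213.4375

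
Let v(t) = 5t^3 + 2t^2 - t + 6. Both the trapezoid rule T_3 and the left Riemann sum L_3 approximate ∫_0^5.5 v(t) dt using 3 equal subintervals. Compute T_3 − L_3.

T_3 ≈ 1405.87384.
L_3 ≈ 592.90509.
T_3 − L_3 = 812.96875.

812.96875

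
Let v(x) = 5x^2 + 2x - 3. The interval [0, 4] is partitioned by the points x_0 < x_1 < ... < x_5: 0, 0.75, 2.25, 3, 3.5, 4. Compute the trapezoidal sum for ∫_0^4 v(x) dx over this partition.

114.390625

Subinterval widths: 0.75, 1.5, 0.75, 0.5, 0.5.
v(0) = -3, v(0.75) = 1.3125, v(2.25) = 26.8125, v(3) = 48, v(3.5) = 65.25, v(4) = 85.
On each subinterval the trapezoid contributes (Δx_i/2)·[v(x_{i-1}) + v(x_i)].
Sum = 114.390625.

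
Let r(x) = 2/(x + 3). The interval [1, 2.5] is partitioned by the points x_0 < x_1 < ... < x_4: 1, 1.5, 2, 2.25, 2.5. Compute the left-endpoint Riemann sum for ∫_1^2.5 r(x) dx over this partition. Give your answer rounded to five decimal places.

0.66746

Subinterval widths: 0.5, 0.5, 0.25, 0.25.
Left endpoints: 1, 1.5, 2, 2.25.
r(1) = 0.5, r(1.5) = 4/9, r(2) = 0.4, r(2.25) = 8/21.
Sum = Σ Δx_i · r(x_i).
Sum ≈ 0.66746.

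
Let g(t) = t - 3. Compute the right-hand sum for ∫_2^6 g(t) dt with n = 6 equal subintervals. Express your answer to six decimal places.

Δt = (6 − 2)/6 = 2/3.
Right endpoints: 8/3, 10/3, 4, 14/3, 16/3, 6.
g(8/3) = -1/3, g(10/3) = 1/3, g(4) = 1, g(14/3) = 5/3, g(16/3) = 7/3, g(6) = 3.
Sum = Δt · [g(8/3) + g(10/3) + g(4) + ...].
Sum ≈ 5.333333.

5.333333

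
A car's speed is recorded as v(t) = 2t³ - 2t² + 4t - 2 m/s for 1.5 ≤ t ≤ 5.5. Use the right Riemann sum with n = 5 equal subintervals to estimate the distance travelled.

516.84

Δt = (5.5 − 1.5)/5 = 0.8.
Right endpoints: 2.3, 3.1, 3.9, 4.7, 5.5.
v(2.3) = 20.954, v(3.1) = 50.762, v(3.9) = 101.818, v(4.7) = 180.266, v(5.5) = 292.25.
Sum = Δt · [v(2.3) + v(3.1) + v(3.9) + v(4.7) + v(5.5)].
Sum = 516.84.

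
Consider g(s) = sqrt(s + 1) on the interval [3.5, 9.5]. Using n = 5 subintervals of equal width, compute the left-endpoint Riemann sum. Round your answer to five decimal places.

15.63746

Δs = (9.5 − 3.5)/5 = 1.2.
Left endpoints: 3.5, 4.7, 5.9, 7.1, 8.3.
g(3.5) ≈ 2.12132, g(4.7) ≈ 2.38747, g(5.9) ≈ 2.62679, g(7.1) ≈ 2.84605, g(8.3) ≈ 3.04959.
Sum = Δs · [g(3.5) + g(4.7) + g(5.9) + g(7.1) + g(8.3)].
Sum ≈ 15.63746.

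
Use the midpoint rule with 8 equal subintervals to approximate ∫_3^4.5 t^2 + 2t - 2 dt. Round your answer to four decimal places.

Δt = (4.5 − 3)/8 = 0.1875.
Midpoints: 3.09375, 3.28125, 3.46875, 3.65625, 3.84375, 4.03125, 4.21875, 4.40625.
f(3.09375) = 14089/1024, f(3.28125) = 15697/1024, f(3.46875) = 17377/1024, f(3.65625) = 19129/1024, f(3.84375) = 20953/1024, f(4.03125) = 22849/1024, f(4.21875) = 24817/1024, f(4.40625) = 26857/1024.
Sum = Δt · [f(3.09375) + f(3.28125) + f(3.46875) + ...].
Sum ≈ 29.6206.

29.6206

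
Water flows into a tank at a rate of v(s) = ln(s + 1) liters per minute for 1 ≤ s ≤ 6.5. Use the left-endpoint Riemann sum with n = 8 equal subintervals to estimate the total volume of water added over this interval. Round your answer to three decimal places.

7.757

Δs = (6.5 − 1)/8 = 0.6875.
Left endpoints: 1, 1.6875, 2.375, 3.0625, 3.75, 4.4375, 5.125, 5.8125.
v(1) ≈ 0.693, v(1.6875) ≈ 0.989, v(2.375) ≈ 1.216, v(3.0625) ≈ 1.402, v(3.75) ≈ 1.558, v(4.4375) ≈ 1.693, v(5.125) ≈ 1.812, v(5.8125) ≈ 1.919.
Sum = Δs · [v(1) + v(1.6875) + v(2.375) + ...].
Sum ≈ 7.757.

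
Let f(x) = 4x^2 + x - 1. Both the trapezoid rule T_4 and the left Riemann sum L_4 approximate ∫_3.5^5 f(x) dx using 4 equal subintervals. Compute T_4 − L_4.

9.84375

T_4 = 114.515625.
L_4 = 104.671875.
T_4 − L_4 = 9.84375.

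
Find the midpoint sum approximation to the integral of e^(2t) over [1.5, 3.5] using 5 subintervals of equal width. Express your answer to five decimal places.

524.18334

Δt = (3.5 − 1.5)/5 = 0.4.
Midpoints: 1.7, 2.1, 2.5, 2.9, 3.3.
f(1.7) ≈ 29.96410, f(2.1) ≈ 66.68633, f(2.5) ≈ 148.41316, f(2.9) ≈ 330.29956, f(3.3) ≈ 735.09519.
Sum = Δt · [f(1.7) + f(2.1) + f(2.5) + f(2.9) + f(3.3)].
Sum ≈ 524.18334.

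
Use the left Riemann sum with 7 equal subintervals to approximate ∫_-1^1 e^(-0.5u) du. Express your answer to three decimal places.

2.237

Δu = (1 − (-1))/7 = 2/7.
Left endpoints: -1, -5/7, -3/7, -1/7, 1/7, 3/7, 5/7.
f(-1) ≈ 1.649, f(-5/7) ≈ 1.429, f(-3/7) ≈ 1.239, f(-1/7) ≈ 1.074, f(1/7) ≈ 0.931, f(3/7) ≈ 0.807, f(5/7) ≈ 0.700.
Sum = Δu · [f(-1) + f(-5/7) + f(-3/7) + ...].
Sum ≈ 2.237.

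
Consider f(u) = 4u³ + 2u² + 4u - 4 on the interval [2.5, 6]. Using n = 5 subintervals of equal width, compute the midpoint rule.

Δu = (6 − 2.5)/5 = 0.7.
Midpoints: 2.85, 3.55, 4.25, 4.95, 5.65.
f(2.85) = 116.2415, f(3.55) = 214.3605, f(4.25) = 356.1875, f(4.95) = 549.9545, f(5.65) = 803.8935.
Sum = Δu · [f(2.85) + f(3.55) + f(4.25) + f(4.95) + f(5.65)].
Sum = 1428.44625.

1428.44625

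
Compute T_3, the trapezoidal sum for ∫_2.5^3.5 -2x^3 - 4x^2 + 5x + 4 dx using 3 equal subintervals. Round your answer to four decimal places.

Δx = (3.5 − 2.5)/3 = 1/3.
f(2.5) = -39.75, f(17/6) = -6419/108, f(19/6) = -9049/108, f(3.5) = -113.25.
T_3 = (Δx/2)·[f(x_0) + 2f(x_1) + 2f(x_2) + f(x_3)].
Sum ≈ -73.2407.

-73.2407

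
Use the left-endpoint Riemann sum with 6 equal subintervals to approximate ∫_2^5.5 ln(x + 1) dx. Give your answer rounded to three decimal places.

Δx = (5.5 − 2)/6 = 7/12.
Left endpoints: 2, 31/12, 19/6, 3.75, 13/3, 59/12.
f(2) ≈ 1.099, f(31/12) ≈ 1.276, f(19/6) ≈ 1.427, f(3.75) ≈ 1.558, f(13/3) ≈ 1.674, f(59/12) ≈ 1.778.
Sum = Δx · [f(2) + f(31/12) + f(19/6) + ...].
Sum ≈ 5.140.

5.140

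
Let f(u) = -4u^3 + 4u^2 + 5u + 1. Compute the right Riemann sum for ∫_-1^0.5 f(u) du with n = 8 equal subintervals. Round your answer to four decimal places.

Δu = (0.5 − (-1))/8 = 0.1875.
Right endpoints: -0.8125, -0.625, -0.4375, -0.25, -0.0625, 0.125, 0.3125, 0.5.
f(-0.8125) = 1765/1024, f(-0.625) = 0.4140625, f(-0.4375) = -89/1024, f(-0.25) = 0.0625, f(-0.0625) = 721/1024, f(0.125) = 1.6796875, f(0.3125) = 2899/1024, f(0.5) = 4.
Sum = Δu · [f(-0.8125) + f(-0.625) + f(-0.4375) + ...].
Sum ≈ 2.1240.

2.1240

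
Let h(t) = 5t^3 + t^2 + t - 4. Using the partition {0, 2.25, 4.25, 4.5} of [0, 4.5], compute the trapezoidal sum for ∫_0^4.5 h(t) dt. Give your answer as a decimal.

635.51953125

Subinterval widths: 2.25, 2, 0.25.
h(0) = -4, h(2.25) = 60.265625, h(4.25) = 402.140625, h(4.5) = 476.375.
On each subinterval the trapezoid contributes (Δt_i/2)·[h(t_{i-1}) + h(t_i)].
Sum = 635.51953125.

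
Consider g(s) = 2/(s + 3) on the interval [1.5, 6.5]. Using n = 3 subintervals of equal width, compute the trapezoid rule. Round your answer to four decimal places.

Δs = (6.5 − 1.5)/3 = 5/3.
g(1.5) = 4/9, g(19/6) = 12/37, g(29/6) = 12/47, g(6.5) = 4/19.
T_3 = (Δs/2)·[g(s_0) + 2g(s_1) + 2g(s_2) + g(s_3)].
Sum ≈ 1.5119.

1.5119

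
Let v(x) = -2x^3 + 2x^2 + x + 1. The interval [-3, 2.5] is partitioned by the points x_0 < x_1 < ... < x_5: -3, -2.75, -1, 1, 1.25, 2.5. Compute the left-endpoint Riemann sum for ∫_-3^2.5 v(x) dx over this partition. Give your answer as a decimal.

Subinterval widths: 0.25, 1.75, 2, 0.25, 1.25.
Left endpoints: -3, -2.75, -1, 1, 1.25.
v(-3) = 70, v(-2.75) = 54.96875, v(-1) = 4, v(1) = 2, v(1.25) = 1.46875.
Sum = Σ Δx_i · v(x_i).
Sum = 124.03125.

124.03125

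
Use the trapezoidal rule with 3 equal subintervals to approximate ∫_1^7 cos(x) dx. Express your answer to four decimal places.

-0.1185

Δx = (7 − 1)/3 = 2.
f(1) ≈ 0.5403, f(3) ≈ -0.9900, f(5) ≈ 0.2837, f(7) ≈ 0.7539.
T_3 = (Δx/2)·[f(x_0) + 2f(x_1) + 2f(x_2) + f(x_3)].
Sum ≈ -0.1185.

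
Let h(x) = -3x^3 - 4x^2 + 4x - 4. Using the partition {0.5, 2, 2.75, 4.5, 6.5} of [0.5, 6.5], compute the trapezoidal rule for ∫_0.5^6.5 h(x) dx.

Subinterval widths: 1.5, 0.75, 1.75, 2.
h(0.5) = -3.375, h(2) = -36, h(2.75) = -85.640625, h(4.5) = -340.375, h(6.5) = -970.875.
On each subinterval the trapezoid contributes (Δx_i/2)·[h(x_{i-1}) + h(x_i)].
Sum = -1759.16015625.

-1759.16015625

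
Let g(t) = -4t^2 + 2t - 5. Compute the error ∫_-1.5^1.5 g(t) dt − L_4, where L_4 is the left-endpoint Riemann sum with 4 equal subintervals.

3.375

Exact integral: ∫_-1.5^1.5 g(t) dt = -24.
L_4 = -27.375.
Error = -24 − (-27.375) = 3.375.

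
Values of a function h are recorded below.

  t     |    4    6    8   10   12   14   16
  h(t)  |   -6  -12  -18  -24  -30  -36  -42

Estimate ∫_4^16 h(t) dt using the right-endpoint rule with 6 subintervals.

Δt = 2.
Sum = 2·[(-12) + (-18) + (-24) + (-30) + (-36) + (-42)] = -324.

-324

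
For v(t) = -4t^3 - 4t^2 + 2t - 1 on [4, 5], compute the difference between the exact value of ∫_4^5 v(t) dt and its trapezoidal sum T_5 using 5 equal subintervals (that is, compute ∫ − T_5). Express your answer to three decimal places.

0.387

Exact integral: ∫_4^5 v(t) dt ≈ -442.33333.
T_5 = -442.72.
Error ≈ -442.33333 − (-442.72) ≈ 0.387.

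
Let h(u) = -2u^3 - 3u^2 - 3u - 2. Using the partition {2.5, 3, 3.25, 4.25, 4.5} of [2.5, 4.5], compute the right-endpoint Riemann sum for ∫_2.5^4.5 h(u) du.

Subinterval widths: 0.5, 0.25, 1, 0.25.
Right endpoints: 3, 3.25, 4.25, 4.5.
h(3) = -92, h(3.25) = -112.09375, h(4.25) = -222.46875, h(4.5) = -258.5.
Sum = Σ Δu_i · h(u_i).
Sum = -361.1171875.

-361.1171875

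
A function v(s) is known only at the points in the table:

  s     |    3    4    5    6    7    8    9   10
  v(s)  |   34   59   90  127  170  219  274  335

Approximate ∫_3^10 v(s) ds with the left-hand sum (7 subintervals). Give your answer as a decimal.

Δs = 1.
Sum = 1·[34 + 59 + 90 + 127 + 170 + 219 + 274] = 973.

973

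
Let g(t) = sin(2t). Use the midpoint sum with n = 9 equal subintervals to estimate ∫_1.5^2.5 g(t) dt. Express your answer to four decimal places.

Δt = (2.5 − 1.5)/9 = 1/9.
Midpoints: 14/9, 5/3, 16/9, 17/9, 2, 19/9, 20/9, 7/3, 22/9.
g(14/9) ≈ 0.0305, g(5/3) ≈ -0.1906, g(16/9) ≈ -0.4022, g(17/9) ≈ -0.5941, g(2) ≈ -0.7568, g(19/9) ≈ -0.8823, g(20/9) ≈ -0.9643, g(7/3) ≈ -0.9990, g(22/9) ≈ -0.9845.
Sum = Δt · [g(14/9) + g(5/3) + g(16/9) + ...].
Sum ≈ -0.6381.

-0.6381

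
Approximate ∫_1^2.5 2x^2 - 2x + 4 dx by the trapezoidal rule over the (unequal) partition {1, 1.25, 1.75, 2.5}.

10.6875

Subinterval widths: 0.25, 0.5, 0.75.
f(1) = 4, f(1.25) = 4.625, f(1.75) = 6.625, f(2.5) = 11.5.
On each subinterval the trapezoid contributes (Δx_i/2)·[f(x_{i-1}) + f(x_i)].
Sum = 10.6875.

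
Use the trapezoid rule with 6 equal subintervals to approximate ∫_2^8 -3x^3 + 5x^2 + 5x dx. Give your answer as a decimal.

Δx = (8 − 2)/6 = 1.
f(2) = 6, f(3) = -21, f(4) = -92, f(5) = -225, f(6) = -438, f(7) = -749, f(8) = -1176.
T_6 = (Δx/2)·[f(x_0) + 2f(x_1) + ... + 2f(x_{5}) + f(x_6)].
Sum = -2110.

-2110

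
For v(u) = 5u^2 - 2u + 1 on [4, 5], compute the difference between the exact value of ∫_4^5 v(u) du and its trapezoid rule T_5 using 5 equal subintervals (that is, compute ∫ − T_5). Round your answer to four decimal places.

Exact integral: ∫_4^5 v(u) du ≈ 93.666667.
T_5 = 93.7.
Error ≈ 93.666667 − 93.7 ≈ -0.0333.

-0.0333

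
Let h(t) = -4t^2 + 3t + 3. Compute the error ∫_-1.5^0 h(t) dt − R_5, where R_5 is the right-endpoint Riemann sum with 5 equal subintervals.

-1.935

Exact integral: ∫_-1.5^0 h(t) dt = -3.375.
R_5 = -1.44.
Error = -3.375 − (-1.44) = -1.935.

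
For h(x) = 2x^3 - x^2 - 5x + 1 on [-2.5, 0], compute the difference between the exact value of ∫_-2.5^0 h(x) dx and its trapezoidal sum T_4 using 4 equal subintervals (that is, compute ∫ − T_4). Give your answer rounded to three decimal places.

Exact integral: ∫_-2.5^0 h(x) dx ≈ -6.61458.
T_4 ≈ -7.99805.
Error ≈ -6.61458 − (-7.99805) ≈ 1.383.

1.383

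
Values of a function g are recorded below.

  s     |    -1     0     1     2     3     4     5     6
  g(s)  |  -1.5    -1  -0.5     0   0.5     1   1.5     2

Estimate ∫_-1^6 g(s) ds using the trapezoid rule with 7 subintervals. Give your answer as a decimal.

Δs = 1.
T_7 = (1/2)·[(-1.5) + 2·(-1) + 2·(-0.5) + 2·0 + 2·0.5 + 2·1 + 2·1.5 + 2] = 1.75.

1.75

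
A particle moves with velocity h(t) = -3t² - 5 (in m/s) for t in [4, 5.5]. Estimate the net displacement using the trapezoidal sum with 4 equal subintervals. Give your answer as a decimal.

Δt = (5.5 − 4)/4 = 0.375.
h(4) = -53, h(4.375) = -62.421875, h(4.75) = -72.6875, h(5.125) = -83.796875, h(5.5) = -95.75.
T_4 = (Δt/2)·[h(t_0) + 2h(t_1) + 2h(t_2) + 2h(t_3) + h(t_4)].
Sum = -109.98046875.

-109.98046875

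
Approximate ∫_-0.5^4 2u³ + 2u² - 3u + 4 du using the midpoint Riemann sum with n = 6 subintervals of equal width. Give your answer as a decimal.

Δu = (4 − (-0.5))/6 = 0.75.
Midpoints: -0.125, 0.625, 1.375, 2.125, 2.875, 3.625.
f(-0.125) = 4.40234375, f(0.625) = 3.39453125, f(1.375) = 8.85546875, f(2.125) = 25.84765625, f(2.875) = 59.43359375, f(3.625) = 114.67578125.
Sum = Δu · [f(-0.125) + f(0.625) + f(1.375) + ...].
Sum = 162.45703125.

162.45703125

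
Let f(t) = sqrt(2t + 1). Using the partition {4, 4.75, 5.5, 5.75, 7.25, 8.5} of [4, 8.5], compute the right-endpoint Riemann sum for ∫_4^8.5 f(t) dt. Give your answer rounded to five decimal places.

17.12104

Subinterval widths: 0.75, 0.75, 0.25, 1.5, 1.25.
Right endpoints: 4.75, 5.5, 5.75, 7.25, 8.5.
f(4.75) ≈ 3.24037, f(5.5) ≈ 3.46410, f(5.75) ≈ 3.53553, f(7.25) ≈ 3.93700, f(8.5) ≈ 4.24264.
Sum = Σ Δt_i · f(t_i).
Sum ≈ 17.12104.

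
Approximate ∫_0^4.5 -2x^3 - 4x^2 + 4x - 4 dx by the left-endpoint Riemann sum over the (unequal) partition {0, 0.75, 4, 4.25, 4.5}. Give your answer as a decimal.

Subinterval widths: 0.75, 3.25, 0.25, 0.25.
Left endpoints: 0, 0.75, 4, 4.25.
f(0) = -4, f(0.75) = -4.09375, f(4) = -180, f(4.25) = -212.78125.
Sum = Σ Δx_i · f(x_i).
Sum = -114.5.

-114.5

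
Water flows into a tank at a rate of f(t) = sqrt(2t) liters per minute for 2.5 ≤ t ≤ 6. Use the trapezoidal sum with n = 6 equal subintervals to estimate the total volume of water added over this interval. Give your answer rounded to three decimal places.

Δt = (6 − 2.5)/6 = 7/12.
f(2.5) ≈ 2.236, f(37/12) ≈ 2.483, f(11/3) ≈ 2.708, f(4.25) ≈ 2.915, f(29/6) ≈ 3.109, f(65/12) ≈ 3.291, f(6) ≈ 3.464.
T_6 = (Δt/2)·[f(t_0) + 2f(t_1) + ... + 2f(t_{5}) + f(t_6)].
Sum ≈ 10.125.

10.125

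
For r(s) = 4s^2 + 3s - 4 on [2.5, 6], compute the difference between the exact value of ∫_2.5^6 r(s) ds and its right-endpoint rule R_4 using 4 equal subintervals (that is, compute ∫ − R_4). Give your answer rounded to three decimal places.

Exact integral: ∫_2.5^6 r(s) ds ≈ 297.79167.
R_4 = 356.234375.
Error ≈ 297.79167 − 356.234375 ≈ -58.443.

-58.443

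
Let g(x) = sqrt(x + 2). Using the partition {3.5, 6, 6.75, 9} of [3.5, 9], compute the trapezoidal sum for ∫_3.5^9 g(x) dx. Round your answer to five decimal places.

Subinterval widths: 2.5, 0.75, 2.25.
g(3.5) ≈ 2.34521, g(6) ≈ 2.82843, g(6.75) ≈ 2.95804, g(9) ≈ 3.31662.
On each subinterval the trapezoid contributes (Δx_i/2)·[g(x_{i-1}) + g(x_i)].
Sum ≈ 15.69597.

15.69597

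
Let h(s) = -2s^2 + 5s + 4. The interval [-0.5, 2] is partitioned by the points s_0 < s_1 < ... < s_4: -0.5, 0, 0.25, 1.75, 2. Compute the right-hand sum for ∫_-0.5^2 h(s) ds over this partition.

Subinterval widths: 0.5, 0.25, 1.5, 0.25.
Right endpoints: 0, 0.25, 1.75, 2.
h(0) = 4, h(0.25) = 5.125, h(1.75) = 6.625, h(2) = 6.
Sum = Σ Δs_i · h(s_i).
Sum = 14.71875.

14.71875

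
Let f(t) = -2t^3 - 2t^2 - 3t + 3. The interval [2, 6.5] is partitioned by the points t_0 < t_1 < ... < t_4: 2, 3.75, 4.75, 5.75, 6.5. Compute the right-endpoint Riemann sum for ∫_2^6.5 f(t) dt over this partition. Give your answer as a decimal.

-1467.2265625

Subinterval widths: 1.75, 1, 1, 0.75.
Right endpoints: 3.75, 4.75, 5.75, 6.5.
f(3.75) = -141.84375, f(4.75) = -270.71875, f(5.75) = -460.59375, f(6.5) = -650.25.
Sum = Σ Δt_i · f(t_i).
Sum = -1467.2265625.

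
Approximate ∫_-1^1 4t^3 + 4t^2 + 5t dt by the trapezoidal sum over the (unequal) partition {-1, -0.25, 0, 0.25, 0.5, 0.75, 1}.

Subinterval widths: 0.75, 0.25, 0.25, 0.25, 0.25, 0.25.
f(-1) = -5, f(-0.25) = -1.0625, f(0) = 0, f(0.25) = 1.5625, f(0.5) = 4, f(0.75) = 7.6875, f(1) = 13.
On each subinterval the trapezoid contributes (Δt_i/2)·[f(t_{i-1}) + f(t_i)].
Sum = 2.53125.

2.53125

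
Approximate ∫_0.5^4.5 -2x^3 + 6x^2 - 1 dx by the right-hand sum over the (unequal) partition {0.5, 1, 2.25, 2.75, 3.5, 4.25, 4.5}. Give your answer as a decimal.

-48.859375

Subinterval widths: 0.5, 1.25, 0.5, 0.75, 0.75, 0.25.
Right endpoints: 1, 2.25, 2.75, 3.5, 4.25, 4.5.
f(1) = 3, f(2.25) = 6.59375, f(2.75) = 2.78125, f(3.5) = -13.25, f(4.25) = -46.15625, f(4.5) = -61.75.
Sum = Σ Δx_i · f(x_i).
Sum = -48.859375.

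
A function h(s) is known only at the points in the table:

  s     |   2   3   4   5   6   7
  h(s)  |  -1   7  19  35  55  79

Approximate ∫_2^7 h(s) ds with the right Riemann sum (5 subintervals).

195

Δs = 1.
Sum = 1·[7 + 19 + 35 + 55 + 79] = 195.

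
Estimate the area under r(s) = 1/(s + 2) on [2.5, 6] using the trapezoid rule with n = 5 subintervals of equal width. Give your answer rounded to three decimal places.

0.577

Δs = (6 − 2.5)/5 = 0.7.
r(2.5) = 2/9, r(3.2) = 5/26, r(3.9) = 10/59, r(4.6) = 5/33, r(5.3) = 10/73, r(6) = 0.125.
T_5 = (Δs/2)·[r(s_0) + 2r(s_1) + ... + 2r(s_{4}) + r(s_5)].
Sum ≈ 0.577.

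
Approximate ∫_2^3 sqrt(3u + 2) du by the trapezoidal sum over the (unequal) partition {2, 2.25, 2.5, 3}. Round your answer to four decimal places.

Subinterval widths: 0.25, 0.25, 0.5.
f(2) ≈ 2.8284, f(2.25) ≈ 2.9580, f(2.5) ≈ 3.0822, f(3) ≈ 3.3166.
On each subinterval the trapezoid contributes (Δu_i/2)·[f(u_{i-1}) + f(u_i)].
Sum ≈ 3.0780.

3.0780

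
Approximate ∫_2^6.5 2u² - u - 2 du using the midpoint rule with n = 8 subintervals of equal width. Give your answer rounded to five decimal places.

Δu = (6.5 − 2)/8 = 0.5625.
Midpoints: 2.28125, 2.84375, 3.40625, 3.96875, 4.53125, 5.09375, 5.65625, 6.21875.
f(2.28125) = 3137/512, f(2.84375) = 5801/512, f(3.40625) = 9113/512, f(3.96875) = 13073/512, f(4.53125) = 17681/512, f(5.09375) = 22937/512, f(5.65625) = 28841/512, f(6.21875) = 35393/512.
Sum = Δu · [f(2.28125) + f(2.84375) + f(3.40625) + ...].
Sum ≈ 149.38770.

149.38770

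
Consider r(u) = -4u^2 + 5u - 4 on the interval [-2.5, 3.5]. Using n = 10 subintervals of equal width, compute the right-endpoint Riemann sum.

-86.64

Δu = (3.5 − (-2.5))/10 = 0.6.
Right endpoints: -1.9, -1.3, -0.7, -0.1, 0.5, 1.1, 1.7, 2.3, 2.9, 3.5.
r(-1.9) = -27.94, r(-1.3) = -17.26, r(-0.7) = -9.46, r(-0.1) = -4.54, r(0.5) = -2.5, r(1.1) = -3.34, r(1.7) = -7.06, r(2.3) = -13.66, r(2.9) = -23.14, r(3.5) = -35.5.
Sum = Δu · [r(-1.9) + r(-1.3) + r(-0.7) + ...].
Sum = -86.64.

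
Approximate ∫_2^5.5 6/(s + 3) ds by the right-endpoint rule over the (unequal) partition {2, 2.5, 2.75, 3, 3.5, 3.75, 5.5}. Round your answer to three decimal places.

2.975

Subinterval widths: 0.5, 0.25, 0.25, 0.5, 0.25, 1.75.
Right endpoints: 2.5, 2.75, 3, 3.5, 3.75, 5.5.
f(2.5) = 12/11, f(2.75) = 24/23, f(3) = 1, f(3.5) = 12/13, f(3.75) = 8/9, f(5.5) = 12/17.
Sum = Σ Δs_i · f(s_i).
Sum ≈ 2.975.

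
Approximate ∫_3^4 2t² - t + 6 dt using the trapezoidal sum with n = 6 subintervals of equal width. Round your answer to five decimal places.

27.17593

Δt = (4 − 3)/6 = 1/6.
f(3) = 21, f(19/6) = 206/9, f(10/3) = 224/9, f(3.5) = 27, f(11/3) = 263/9, f(23/6) = 284/9, f(4) = 34.
T_6 = (Δt/2)·[f(t_0) + 2f(t_1) + ... + 2f(t_{5}) + f(t_6)].
Sum ≈ 27.17593.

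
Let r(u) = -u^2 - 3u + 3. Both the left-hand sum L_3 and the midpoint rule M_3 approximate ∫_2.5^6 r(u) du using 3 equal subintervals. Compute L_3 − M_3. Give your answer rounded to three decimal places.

22.288

L_3 ≈ -78.23148.
M_3 ≈ -100.51968.
L_3 − M_3 ≈ 22.288.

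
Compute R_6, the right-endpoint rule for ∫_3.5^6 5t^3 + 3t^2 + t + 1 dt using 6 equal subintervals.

1820.99609375

Δt = (6 − 3.5)/6 = 5/12.
Right endpoints: 47/12, 13/3, 4.75, 31/6, 67/12, 6.
f(47/12) = 607135/1728, f(13/3) = 12650/27, f(4.75) = 609.296875, f(31/6) = 167585/216, f(67/12) = 1676795/1728, f(6) = 1195.
Sum = Δt · [f(47/12) + f(13/3) + f(4.75) + ...].
Sum = 1820.99609375.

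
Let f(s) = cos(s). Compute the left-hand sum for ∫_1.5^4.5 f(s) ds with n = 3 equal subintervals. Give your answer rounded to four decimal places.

-1.6669

Δs = (4.5 − 1.5)/3 = 1.
Left endpoints: 1.5, 2.5, 3.5.
f(1.5) ≈ 0.0707, f(2.5) ≈ -0.8011, f(3.5) ≈ -0.9365.
Sum = Δs · [f(1.5) + f(2.5) + f(3.5)].
Sum ≈ -1.6669.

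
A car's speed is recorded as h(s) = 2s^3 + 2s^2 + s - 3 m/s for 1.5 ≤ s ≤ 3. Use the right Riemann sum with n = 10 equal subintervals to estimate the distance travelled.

Δs = (3 − 1.5)/10 = 0.15.
Right endpoints: 1.65, 1.8, 1.95, 2.1, 2.25, 2.4, 2.55, 2.7, 2.85, 3.
h(1.65) = 13.07925, h(1.8) = 16.944, h(1.95) = 21.38475, h(2.1) = 26.442, h(2.25) = 32.15625, h(2.4) = 38.568, h(2.55) = 45.71775, h(2.7) = 53.646, h(2.85) = 62.39325, h(3) = 72.
Sum = Δs · [h(1.65) + h(1.8) + h(1.95) + ...].
Sum = 57.3496875.

57.3496875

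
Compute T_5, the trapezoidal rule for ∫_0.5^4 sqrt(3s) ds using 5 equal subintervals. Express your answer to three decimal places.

Δs = (4 − 0.5)/5 = 0.7.
f(0.5) ≈ 1.225, f(1.2) ≈ 1.897, f(1.9) ≈ 2.387, f(2.6) ≈ 2.793, f(3.3) ≈ 3.146, f(4) ≈ 3.464.
T_5 = (Δs/2)·[f(s_0) + 2f(s_1) + ... + 2f(s_{4}) + f(s_5)].
Sum ≈ 8.798.

8.798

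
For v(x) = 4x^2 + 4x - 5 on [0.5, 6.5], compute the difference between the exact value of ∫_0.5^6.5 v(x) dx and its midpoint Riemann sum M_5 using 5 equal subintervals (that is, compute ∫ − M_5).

2.88

Exact integral: ∫_0.5^6.5 v(x) dx = 420.
M_5 = 417.12.
Error = 420 − 417.12 = 2.88.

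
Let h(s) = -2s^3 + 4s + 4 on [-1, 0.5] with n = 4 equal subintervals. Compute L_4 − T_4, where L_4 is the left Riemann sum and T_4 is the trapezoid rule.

-0.703125

L_4 ≈ 4.318359.
T_4 ≈ 5.021484.
L_4 − T_4 = -0.703125.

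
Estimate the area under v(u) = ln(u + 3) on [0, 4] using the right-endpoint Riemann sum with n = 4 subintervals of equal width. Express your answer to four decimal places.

Δu = (4 − 0)/4 = 1.
Right endpoints: 1, 2, 3, 4.
v(1) ≈ 1.3863, v(2) ≈ 1.6094, v(3) ≈ 1.7918, v(4) ≈ 1.9459.
Sum = Δu · [v(1) + v(2) + v(3) + v(4)].
Sum ≈ 6.7334.

6.7334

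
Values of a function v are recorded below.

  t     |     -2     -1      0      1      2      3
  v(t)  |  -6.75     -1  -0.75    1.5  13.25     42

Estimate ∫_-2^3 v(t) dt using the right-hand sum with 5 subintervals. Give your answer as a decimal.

Δt = 1.
Sum = 1·[(-1) + (-0.75) + 1.5 + 13.25 + 42] = 55.

55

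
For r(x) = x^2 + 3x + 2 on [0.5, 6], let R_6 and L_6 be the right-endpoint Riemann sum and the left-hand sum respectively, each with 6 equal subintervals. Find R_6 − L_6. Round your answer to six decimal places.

R_6 ≈ 161.30150463.
L_6 ≈ 113.40567130.
R_6 − L_6 ≈ 47.895833.

47.895833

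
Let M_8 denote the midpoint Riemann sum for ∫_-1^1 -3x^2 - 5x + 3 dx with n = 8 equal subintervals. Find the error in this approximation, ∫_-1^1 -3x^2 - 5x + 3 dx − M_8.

-0.03125

Exact integral: ∫_-1^1 f(x) dx = 4.
M_8 = 4.03125.
Error = 4 − 4.03125 = -0.03125.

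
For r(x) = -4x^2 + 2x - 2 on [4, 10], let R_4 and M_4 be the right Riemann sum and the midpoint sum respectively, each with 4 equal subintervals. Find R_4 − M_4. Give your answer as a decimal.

R_4 = -1428.
M_4 = -1171.5.
R_4 − M_4 = -256.5.

-256.5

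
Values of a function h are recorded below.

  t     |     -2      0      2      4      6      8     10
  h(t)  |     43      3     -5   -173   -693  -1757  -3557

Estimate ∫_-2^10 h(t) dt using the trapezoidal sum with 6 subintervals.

Δt = 2.
T_6 = (2/2)·[43 + 2·3 + 2·(-5) + 2·(-173) + 2·(-693) + 2·(-1757) + (-3557)] = -8764.

-8764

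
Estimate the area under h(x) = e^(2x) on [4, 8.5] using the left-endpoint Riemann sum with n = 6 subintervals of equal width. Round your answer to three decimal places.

Δx = (8.5 − 4)/6 = 0.75.
Left endpoints: 4, 4.75, 5.5, 6.25, 7, 7.75.
h(4) ≈ 2980.958, h(4.75) ≈ 13359.727, h(5.5) ≈ 59874.142, h(6.25) ≈ 268337.287, h(7) ≈ 1202604.284, h(7.75) ≈ 5389698.476.
Sum = Δx · [h(4) + h(4.75) + h(5.5) + ...].
Sum ≈ 5202641.155.

5202641.155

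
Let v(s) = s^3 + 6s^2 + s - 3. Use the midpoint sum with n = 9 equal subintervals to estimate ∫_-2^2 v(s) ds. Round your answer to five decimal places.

19.60494

Δs = (2 − (-2))/9 = 4/9.
Midpoints: -16/9, -4/3, -8/9, -4/9, 0, 4/9, 8/9, 4/3, 16/9.
v(-16/9) = 6245/729, v(-4/3) = 107/27, v(-8/9) = 109/729, v(-4/9) = -1711/729, v(0) = -3, v(4/9) = -935/729, v(8/9) = 2429/729, v(4/3) = 307/27, v(16/9) = 17029/729.
Sum = Δs · [v(-16/9) + v(-4/3) + v(-8/9) + ...].
Sum ≈ 19.60494.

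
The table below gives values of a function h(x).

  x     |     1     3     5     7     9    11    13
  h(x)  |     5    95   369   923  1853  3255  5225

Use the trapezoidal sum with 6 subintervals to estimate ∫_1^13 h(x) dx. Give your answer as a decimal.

18220

Δx = 2.
T_6 = (2/2)·[5 + 2·95 + 2·369 + 2·923 + 2·1853 + 2·3255 + 5225] = 18220.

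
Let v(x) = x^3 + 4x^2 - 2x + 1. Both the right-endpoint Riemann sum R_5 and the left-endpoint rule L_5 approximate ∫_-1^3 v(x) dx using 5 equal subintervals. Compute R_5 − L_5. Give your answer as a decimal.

R_5 = 77.12.
L_5 = 35.52.
R_5 − L_5 = 41.6.

41.6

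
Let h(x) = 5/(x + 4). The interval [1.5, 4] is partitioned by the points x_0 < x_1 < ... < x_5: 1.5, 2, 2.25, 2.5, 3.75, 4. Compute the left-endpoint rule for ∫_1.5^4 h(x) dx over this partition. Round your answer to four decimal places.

Subinterval widths: 0.5, 0.25, 0.25, 1.25, 0.25.
Left endpoints: 1.5, 2, 2.25, 2.5, 3.75.
h(1.5) = 10/11, h(2) = 5/6, h(2.25) = 0.8, h(2.5) = 10/13, h(3.75) = 20/31.
Sum = Σ Δx_i · h(x_i).
Sum ≈ 1.9857.

1.9857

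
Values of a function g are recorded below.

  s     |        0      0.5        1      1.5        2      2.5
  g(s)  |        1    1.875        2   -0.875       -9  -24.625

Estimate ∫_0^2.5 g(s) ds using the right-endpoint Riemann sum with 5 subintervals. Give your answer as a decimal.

Δs = 0.5.
Sum = 0.5·[1.875 + 2 + (-0.875) + (-9) + (-24.625)] = -15.3125.

-15.3125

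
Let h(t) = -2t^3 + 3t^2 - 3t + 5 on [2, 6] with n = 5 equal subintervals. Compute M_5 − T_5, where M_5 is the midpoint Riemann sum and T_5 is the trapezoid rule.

M_5 = -455.52.
T_5 = -468.96.
M_5 − T_5 = 13.44.

13.44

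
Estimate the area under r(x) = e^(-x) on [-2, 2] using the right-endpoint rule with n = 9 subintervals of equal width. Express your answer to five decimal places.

5.76079

Δx = (2 − (-2))/9 = 4/9.
Right endpoints: -14/9, -10/9, -2/3, -2/9, 2/9, 2/3, 10/9, 14/9, 2.
r(-14/9) ≈ 4.73772, r(-10/9) ≈ 3.03773, r(-2/3) ≈ 1.94773, r(-2/9) ≈ 1.24885, r(2/9) ≈ 0.80074, r(2/3) ≈ 0.51342, r(10/9) ≈ 0.32919, r(14/9) ≈ 0.21107, r(2) ≈ 0.13534.
Sum = Δx · [r(-14/9) + r(-10/9) + r(-2/3) + ...].
Sum ≈ 5.76079.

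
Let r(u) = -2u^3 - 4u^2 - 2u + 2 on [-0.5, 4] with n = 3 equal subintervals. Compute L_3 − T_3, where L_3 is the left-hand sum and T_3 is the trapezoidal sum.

L_3 = -94.5.
T_3 = -244.6875.
L_3 − T_3 = 150.1875.

150.1875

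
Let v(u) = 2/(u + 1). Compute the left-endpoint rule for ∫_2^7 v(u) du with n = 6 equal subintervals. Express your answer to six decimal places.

Δu = (7 − 2)/6 = 5/6.
Left endpoints: 2, 17/6, 11/3, 4.5, 16/3, 37/6.
v(2) = 2/3, v(17/6) = 12/23, v(11/3) = 3/7, v(4.5) = 4/11, v(16/3) = 6/19, v(37/6) = 12/43.
Sum = Δu · [v(2) + v(17/6) + v(11/3) + ...].
Sum ≈ 2.146227.

2.146227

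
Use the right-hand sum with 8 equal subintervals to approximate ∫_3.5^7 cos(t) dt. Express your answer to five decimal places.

Δt = (7 − 3.5)/8 = 0.4375.
Right endpoints: 3.9375, 4.375, 4.8125, 5.25, 5.6875, 6.125, 6.5625, 7.
f(3.9375) ≈ -0.69964, f(4.375) ≈ -0.33102, f(4.8125) ≈ 0.09994, f(5.25) ≈ 0.51209, f(5.6875) ≈ 0.82776, f(6.125) ≈ 0.98751, f(6.5625) ≈ 0.96124, f(7) ≈ 0.75390.
Sum = Δt · [f(3.9375) + f(4.375) + f(4.8125) + ...].
Sum ≈ 1.36141.

1.36141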